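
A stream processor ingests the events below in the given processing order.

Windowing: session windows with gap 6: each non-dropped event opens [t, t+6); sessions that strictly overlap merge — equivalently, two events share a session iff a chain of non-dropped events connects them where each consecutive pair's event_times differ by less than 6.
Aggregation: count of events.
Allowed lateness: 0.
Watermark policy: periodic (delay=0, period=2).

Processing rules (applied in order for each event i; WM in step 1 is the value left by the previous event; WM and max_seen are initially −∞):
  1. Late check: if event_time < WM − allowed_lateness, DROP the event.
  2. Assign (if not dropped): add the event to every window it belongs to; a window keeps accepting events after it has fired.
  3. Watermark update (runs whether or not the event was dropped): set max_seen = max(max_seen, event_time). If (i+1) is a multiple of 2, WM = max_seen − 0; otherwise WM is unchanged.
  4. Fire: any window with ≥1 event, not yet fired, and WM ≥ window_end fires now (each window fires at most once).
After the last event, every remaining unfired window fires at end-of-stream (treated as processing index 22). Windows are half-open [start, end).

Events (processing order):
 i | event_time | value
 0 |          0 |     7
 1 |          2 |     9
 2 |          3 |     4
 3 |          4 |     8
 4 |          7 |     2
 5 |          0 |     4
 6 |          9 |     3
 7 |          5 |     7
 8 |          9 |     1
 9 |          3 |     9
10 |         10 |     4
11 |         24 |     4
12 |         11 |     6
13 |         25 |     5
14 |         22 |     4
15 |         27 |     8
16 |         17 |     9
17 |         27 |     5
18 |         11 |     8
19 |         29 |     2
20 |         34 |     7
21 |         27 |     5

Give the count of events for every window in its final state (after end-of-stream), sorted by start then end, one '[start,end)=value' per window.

[0,16)=8 [24,40)=6

i=0 t=0 v=7: → [0,6); WM=−∞
i=1 t=2 v=9: → [0,8); WM=2
i=2 t=3 v=4: → [0,9); WM=2
i=3 t=4 v=8: → [0,10); WM=4
i=4 t=7 v=2: → [0,13); WM=4
i=5 t=0 v=4: DROP (t<4-0); WM=7
i=6 t=9 v=3: → [0,15); WM=7
i=7 t=5 v=7: DROP (t<7-0); WM=9
i=8 t=9 v=1: → [0,15); WM=9
i=9 t=3 v=9: DROP (t<9-0); WM=9
i=10 t=10 v=4: → [0,16); WM=9
i=11 t=24 v=4: → [24,30); WM=24
i=12 t=11 v=6: DROP (t<24-0); WM=24
i=13 t=25 v=5: → [24,31); WM=25
i=14 t=22 v=4: DROP (t<25-0); WM=25
i=15 t=27 v=8: → [24,33); WM=27
i=16 t=17 v=9: DROP (t<27-0); WM=27
i=17 t=27 v=5: → [24,33); WM=27
i=18 t=11 v=8: DROP (t<27-0); WM=27
i=19 t=29 v=2: → [24,35); WM=29
i=20 t=34 v=7: → [24,40); WM=29
i=21 t=27 v=5: DROP (t<29-0); WM=34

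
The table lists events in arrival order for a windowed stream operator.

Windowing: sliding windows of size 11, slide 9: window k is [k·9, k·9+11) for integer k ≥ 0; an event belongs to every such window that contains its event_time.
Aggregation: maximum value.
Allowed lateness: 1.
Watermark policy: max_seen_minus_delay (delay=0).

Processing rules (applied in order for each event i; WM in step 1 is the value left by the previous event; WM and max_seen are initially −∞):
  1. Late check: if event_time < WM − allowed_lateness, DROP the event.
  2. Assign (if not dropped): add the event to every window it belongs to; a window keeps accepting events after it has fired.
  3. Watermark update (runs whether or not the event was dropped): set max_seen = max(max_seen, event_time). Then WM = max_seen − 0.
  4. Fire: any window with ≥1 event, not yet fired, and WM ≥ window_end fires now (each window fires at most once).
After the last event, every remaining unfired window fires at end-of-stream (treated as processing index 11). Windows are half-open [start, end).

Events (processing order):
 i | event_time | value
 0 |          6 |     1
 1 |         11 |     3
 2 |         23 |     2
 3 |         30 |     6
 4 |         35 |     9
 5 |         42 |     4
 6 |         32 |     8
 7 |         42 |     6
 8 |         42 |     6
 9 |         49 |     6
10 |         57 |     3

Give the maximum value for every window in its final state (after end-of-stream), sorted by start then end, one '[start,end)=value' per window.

i=0 t=6 v=1: → [0,11); WM=6
i=1 t=11 v=3: → [9,20); WM=11; [0,11) fires=1
i=2 t=23 v=2: → [18,29); WM=23; [9,20) fires=3
i=3 t=30 v=6: → [27,38); WM=30; [18,29) fires=2
i=4 t=35 v=9: → [27,38); WM=35
i=5 t=42 v=4: → [36,47); WM=42; [27,38) fires=9
i=6 t=32 v=8: DROP (t<42-1); WM=42
i=7 t=42 v=6: → [36,47); WM=42
i=8 t=42 v=6: → [36,47); WM=42
i=9 t=49 v=6: → [45,56); WM=49; [36,47) fires=6
i=10 t=57 v=3: → [54,65); WM=57; [45,56) fires=6

[0,11)=1 [9,20)=3 [18,29)=2 [27,38)=9 [36,47)=6 [45,56)=6 [54,65)=3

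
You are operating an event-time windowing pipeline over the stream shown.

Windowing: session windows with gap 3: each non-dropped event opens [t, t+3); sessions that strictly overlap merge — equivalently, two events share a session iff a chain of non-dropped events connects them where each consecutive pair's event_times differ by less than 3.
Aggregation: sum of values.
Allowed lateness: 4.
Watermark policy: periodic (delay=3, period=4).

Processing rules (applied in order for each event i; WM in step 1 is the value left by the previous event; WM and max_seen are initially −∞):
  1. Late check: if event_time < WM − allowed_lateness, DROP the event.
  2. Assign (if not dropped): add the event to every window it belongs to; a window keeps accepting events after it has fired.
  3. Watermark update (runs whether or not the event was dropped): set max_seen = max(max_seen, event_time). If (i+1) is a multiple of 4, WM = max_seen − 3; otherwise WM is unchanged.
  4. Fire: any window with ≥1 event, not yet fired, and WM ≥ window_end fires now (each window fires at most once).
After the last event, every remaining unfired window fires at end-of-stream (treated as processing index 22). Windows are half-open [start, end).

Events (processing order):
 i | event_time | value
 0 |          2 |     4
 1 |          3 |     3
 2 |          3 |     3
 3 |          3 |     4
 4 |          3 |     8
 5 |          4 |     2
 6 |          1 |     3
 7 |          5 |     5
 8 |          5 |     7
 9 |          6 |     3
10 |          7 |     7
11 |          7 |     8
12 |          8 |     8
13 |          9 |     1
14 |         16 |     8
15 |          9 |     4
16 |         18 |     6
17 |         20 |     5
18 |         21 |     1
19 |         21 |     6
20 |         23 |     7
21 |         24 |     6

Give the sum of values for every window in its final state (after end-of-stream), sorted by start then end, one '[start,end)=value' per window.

i=0 t=2 v=4: → [2,5); WM=−∞
i=1 t=3 v=3: → [2,6); WM=−∞
i=2 t=3 v=3: → [2,6); WM=−∞
i=3 t=3 v=4: → [2,6); WM=0
i=4 t=3 v=8: → [2,6); WM=0
i=5 t=4 v=2: → [2,7); WM=0
i=6 t=1 v=3: → [1,7); WM=0
i=7 t=5 v=5: → [1,8); WM=2
i=8 t=5 v=7: → [1,8); WM=2
i=9 t=6 v=3: → [1,9); WM=2
i=10 t=7 v=7: → [1,10); WM=2
i=11 t=7 v=8: → [1,10); WM=4
i=12 t=8 v=8: → [1,11); WM=4
i=13 t=9 v=1: → [1,12); WM=4
i=14 t=16 v=8: → [16,19); WM=4
i=15 t=9 v=4: → [1,12); WM=13
i=16 t=18 v=6: → [16,21); WM=13
i=17 t=20 v=5: → [16,23); WM=13
i=18 t=21 v=1: → [16,24); WM=13
i=19 t=21 v=6: → [16,24); WM=18
i=20 t=23 v=7: → [16,26); WM=18
i=21 t=24 v=6: → [16,27); WM=18

[1,12)=70 [16,27)=39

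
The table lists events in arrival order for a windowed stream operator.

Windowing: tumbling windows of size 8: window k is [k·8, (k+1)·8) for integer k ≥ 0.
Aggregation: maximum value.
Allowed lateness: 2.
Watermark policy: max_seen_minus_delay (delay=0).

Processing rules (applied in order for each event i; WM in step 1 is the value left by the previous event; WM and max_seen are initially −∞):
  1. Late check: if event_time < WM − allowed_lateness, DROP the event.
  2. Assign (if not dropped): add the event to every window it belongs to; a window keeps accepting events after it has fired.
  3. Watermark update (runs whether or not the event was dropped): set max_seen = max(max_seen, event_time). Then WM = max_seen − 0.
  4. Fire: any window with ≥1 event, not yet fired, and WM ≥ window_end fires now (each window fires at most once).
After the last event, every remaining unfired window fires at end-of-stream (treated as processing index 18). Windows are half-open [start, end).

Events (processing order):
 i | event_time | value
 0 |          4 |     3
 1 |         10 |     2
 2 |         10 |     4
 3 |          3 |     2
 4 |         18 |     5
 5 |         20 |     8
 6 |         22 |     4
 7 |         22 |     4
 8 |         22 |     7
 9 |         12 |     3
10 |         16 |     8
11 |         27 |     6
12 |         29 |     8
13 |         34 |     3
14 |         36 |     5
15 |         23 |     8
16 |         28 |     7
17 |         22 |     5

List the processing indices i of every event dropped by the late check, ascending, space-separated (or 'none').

3 9 10 15 16 17

i=0 t=4 v=3: → [0,8); WM=4
i=1 t=10 v=2: → [8,16); WM=10; [0,8) fires=3
i=2 t=10 v=4: → [8,16); WM=10
i=3 t=3 v=2: DROP (t<10-2); WM=10
i=4 t=18 v=5: → [16,24); WM=18; [8,16) fires=4
i=5 t=20 v=8: → [16,24); WM=20
i=6 t=22 v=4: → [16,24); WM=22
i=7 t=22 v=4: → [16,24); WM=22
i=8 t=22 v=7: → [16,24); WM=22
i=9 t=12 v=3: DROP (t<22-2); WM=22
i=10 t=16 v=8: DROP (t<22-2); WM=22
i=11 t=27 v=6: → [24,32); WM=27; [16,24) fires=8
i=12 t=29 v=8: → [24,32); WM=29
i=13 t=34 v=3: → [32,40); WM=34; [24,32) fires=8
i=14 t=36 v=5: → [32,40); WM=36
i=15 t=23 v=8: DROP (t<36-2); WM=36
i=16 t=28 v=7: DROP (t<36-2); WM=36
i=17 t=22 v=5: DROP (t<36-2); WM=36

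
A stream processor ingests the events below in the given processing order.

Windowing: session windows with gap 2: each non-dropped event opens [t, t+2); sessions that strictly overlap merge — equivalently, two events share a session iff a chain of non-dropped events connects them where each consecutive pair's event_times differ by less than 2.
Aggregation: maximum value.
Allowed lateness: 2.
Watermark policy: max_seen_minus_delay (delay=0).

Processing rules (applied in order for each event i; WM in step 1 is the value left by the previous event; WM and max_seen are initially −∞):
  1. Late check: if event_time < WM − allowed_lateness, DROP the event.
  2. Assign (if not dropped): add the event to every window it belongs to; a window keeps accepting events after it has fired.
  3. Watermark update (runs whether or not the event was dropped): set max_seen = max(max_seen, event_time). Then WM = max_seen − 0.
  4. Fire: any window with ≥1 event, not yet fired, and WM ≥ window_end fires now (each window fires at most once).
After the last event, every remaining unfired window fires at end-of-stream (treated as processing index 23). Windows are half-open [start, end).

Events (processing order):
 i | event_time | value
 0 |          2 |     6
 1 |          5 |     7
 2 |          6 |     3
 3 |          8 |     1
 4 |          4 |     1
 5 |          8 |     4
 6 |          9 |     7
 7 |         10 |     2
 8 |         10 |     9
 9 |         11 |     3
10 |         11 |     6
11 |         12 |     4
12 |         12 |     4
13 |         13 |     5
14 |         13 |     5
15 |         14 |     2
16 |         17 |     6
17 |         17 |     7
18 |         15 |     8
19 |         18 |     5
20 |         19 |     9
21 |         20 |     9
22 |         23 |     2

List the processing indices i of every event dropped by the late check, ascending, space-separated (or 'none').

4

i=0 t=2 v=6: → [2,4); WM=2
i=1 t=5 v=7: → [5,7); WM=5
i=2 t=6 v=3: → [5,8); WM=6
i=3 t=8 v=1: → [8,10); WM=8
i=4 t=4 v=1: DROP (t<8-2); WM=8
i=5 t=8 v=4: → [8,10); WM=8
i=6 t=9 v=7: → [8,11); WM=9
i=7 t=10 v=2: → [8,12); WM=10
i=8 t=10 v=9: → [8,12); WM=10
i=9 t=11 v=3: → [8,13); WM=11
i=10 t=11 v=6: → [8,13); WM=11
i=11 t=12 v=4: → [8,14); WM=12
i=12 t=12 v=4: → [8,14); WM=12
i=13 t=13 v=5: → [8,15); WM=13
i=14 t=13 v=5: → [8,15); WM=13
i=15 t=14 v=2: → [8,16); WM=14
i=16 t=17 v=6: → [17,19); WM=17
i=17 t=17 v=7: → [17,19); WM=17
i=18 t=15 v=8: → [8,17); WM=17
i=19 t=18 v=5: → [17,20); WM=18
i=20 t=19 v=9: → [17,21); WM=19
i=21 t=20 v=9: → [17,22); WM=20
i=22 t=23 v=2: → [23,25); WM=23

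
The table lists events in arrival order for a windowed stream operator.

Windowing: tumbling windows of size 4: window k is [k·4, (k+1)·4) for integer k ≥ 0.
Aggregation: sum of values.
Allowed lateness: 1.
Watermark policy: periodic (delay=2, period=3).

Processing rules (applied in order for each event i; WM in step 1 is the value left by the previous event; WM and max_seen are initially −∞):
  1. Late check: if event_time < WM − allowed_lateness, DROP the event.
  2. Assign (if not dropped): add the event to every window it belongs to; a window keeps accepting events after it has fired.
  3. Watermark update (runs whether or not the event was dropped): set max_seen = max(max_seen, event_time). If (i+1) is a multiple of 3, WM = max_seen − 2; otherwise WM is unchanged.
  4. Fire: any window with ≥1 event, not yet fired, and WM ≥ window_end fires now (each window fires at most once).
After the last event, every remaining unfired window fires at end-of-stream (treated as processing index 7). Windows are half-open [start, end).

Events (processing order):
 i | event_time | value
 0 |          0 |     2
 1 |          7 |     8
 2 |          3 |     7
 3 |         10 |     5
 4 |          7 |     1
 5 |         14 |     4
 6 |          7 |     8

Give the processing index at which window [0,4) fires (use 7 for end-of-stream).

i=0 t=0 v=2: → [0,4); WM=−∞
i=1 t=7 v=8: → [4,8); WM=−∞
i=2 t=3 v=7: → [0,4); WM=5; [0,4) fires=9
i=3 t=10 v=5: → [8,12); WM=5
i=4 t=7 v=1: → [4,8); WM=5
i=5 t=14 v=4: → [12,16); WM=12; [4,8) fires=9 [8,12) fires=5
i=6 t=7 v=8: DROP (t<12-1); WM=12

2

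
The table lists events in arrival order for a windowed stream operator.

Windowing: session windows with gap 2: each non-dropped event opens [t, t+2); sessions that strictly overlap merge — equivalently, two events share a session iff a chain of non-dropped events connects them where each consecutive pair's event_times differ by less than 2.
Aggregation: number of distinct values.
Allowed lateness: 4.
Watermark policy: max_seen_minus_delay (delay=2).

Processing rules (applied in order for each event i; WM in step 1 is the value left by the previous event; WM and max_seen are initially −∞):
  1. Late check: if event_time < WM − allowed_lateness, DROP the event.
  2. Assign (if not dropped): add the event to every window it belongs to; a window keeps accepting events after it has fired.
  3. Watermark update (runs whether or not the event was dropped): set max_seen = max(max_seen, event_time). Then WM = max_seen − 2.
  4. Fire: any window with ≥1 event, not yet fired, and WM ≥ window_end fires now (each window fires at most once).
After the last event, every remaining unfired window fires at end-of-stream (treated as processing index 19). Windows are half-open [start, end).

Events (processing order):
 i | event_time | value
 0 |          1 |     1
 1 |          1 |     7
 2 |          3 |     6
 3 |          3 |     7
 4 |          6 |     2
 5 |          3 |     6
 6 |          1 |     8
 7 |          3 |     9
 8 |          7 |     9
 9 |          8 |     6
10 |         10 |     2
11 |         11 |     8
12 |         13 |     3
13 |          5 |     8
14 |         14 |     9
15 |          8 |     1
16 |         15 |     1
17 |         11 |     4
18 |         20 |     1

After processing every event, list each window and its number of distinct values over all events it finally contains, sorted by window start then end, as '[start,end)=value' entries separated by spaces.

[1,3)=3 [3,5)=3 [6,10)=4 [10,13)=3 [13,17)=3 [20,22)=1

i=0 t=1 v=1: → [1,3); WM=-1
i=1 t=1 v=7: → [1,3); WM=-1
i=2 t=3 v=6: → [3,5); WM=1
i=3 t=3 v=7: → [3,5); WM=1
i=4 t=6 v=2: → [6,8); WM=4
i=5 t=3 v=6: → [3,5); WM=4
i=6 t=1 v=8: → [1,3); WM=4
i=7 t=3 v=9: → [3,5); WM=4
i=8 t=7 v=9: → [6,9); WM=5
i=9 t=8 v=6: → [6,10); WM=6
i=10 t=10 v=2: → [10,12); WM=8
i=11 t=11 v=8: → [10,13); WM=9
i=12 t=13 v=3: → [13,15); WM=11
i=13 t=5 v=8: DROP (t<11-4); WM=11
i=14 t=14 v=9: → [13,16); WM=12
i=15 t=8 v=1: → [6,10); WM=12
i=16 t=15 v=1: → [13,17); WM=13
i=17 t=11 v=4: → [10,13); WM=13
i=18 t=20 v=1: → [20,22); WM=18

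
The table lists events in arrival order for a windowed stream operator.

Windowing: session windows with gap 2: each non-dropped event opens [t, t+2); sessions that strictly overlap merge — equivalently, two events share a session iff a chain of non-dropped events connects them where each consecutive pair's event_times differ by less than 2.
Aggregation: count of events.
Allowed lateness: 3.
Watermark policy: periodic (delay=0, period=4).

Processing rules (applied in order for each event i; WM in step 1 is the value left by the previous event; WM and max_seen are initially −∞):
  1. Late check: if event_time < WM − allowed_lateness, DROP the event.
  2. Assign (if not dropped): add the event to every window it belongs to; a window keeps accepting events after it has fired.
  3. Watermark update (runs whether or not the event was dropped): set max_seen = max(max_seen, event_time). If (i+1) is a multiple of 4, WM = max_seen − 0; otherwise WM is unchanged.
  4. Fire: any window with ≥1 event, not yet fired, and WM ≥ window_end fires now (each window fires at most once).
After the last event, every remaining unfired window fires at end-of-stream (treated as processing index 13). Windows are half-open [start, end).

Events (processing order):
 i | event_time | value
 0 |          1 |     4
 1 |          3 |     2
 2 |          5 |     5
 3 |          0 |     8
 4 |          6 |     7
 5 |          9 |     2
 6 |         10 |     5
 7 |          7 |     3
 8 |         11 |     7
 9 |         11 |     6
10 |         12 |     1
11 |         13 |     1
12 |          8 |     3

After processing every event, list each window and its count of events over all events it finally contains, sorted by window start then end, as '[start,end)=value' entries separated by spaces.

[0,3)=2 [3,5)=1 [5,9)=3 [9,15)=6

i=0 t=1 v=4: → [1,3); WM=−∞
i=1 t=3 v=2: → [3,5); WM=−∞
i=2 t=5 v=5: → [5,7); WM=−∞
i=3 t=0 v=8: → [0,3); WM=5
i=4 t=6 v=7: → [5,8); WM=5
i=5 t=9 v=2: → [9,11); WM=5
i=6 t=10 v=5: → [9,12); WM=5
i=7 t=7 v=3: → [5,9); WM=10
i=8 t=11 v=7: → [9,13); WM=10
i=9 t=11 v=6: → [9,13); WM=10
i=10 t=12 v=1: → [9,14); WM=10
i=11 t=13 v=1: → [9,15); WM=13
i=12 t=8 v=3: DROP (t<13-3); WM=13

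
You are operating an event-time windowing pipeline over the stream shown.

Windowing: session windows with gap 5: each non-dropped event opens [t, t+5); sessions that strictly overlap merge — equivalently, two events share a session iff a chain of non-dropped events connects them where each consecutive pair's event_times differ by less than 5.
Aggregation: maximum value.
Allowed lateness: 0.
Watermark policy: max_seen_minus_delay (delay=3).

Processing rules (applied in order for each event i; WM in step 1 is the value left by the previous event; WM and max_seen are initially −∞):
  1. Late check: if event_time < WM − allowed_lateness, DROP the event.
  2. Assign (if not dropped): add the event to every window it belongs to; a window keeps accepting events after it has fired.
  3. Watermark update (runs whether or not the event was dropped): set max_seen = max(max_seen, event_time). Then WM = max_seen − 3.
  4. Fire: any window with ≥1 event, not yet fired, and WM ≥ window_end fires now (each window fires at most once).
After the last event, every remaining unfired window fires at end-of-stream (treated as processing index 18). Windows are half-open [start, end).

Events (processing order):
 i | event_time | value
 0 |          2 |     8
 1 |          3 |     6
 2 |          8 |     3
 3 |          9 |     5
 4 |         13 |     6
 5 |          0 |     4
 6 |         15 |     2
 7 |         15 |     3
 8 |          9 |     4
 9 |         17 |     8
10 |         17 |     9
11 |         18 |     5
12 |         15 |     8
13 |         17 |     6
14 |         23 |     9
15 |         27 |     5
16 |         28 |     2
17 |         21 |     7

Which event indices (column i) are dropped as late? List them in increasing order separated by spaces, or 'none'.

5 8 17

i=0 t=2 v=8: → [2,7); WM=-1
i=1 t=3 v=6: → [2,8); WM=0
i=2 t=8 v=3: → [8,13); WM=5
i=3 t=9 v=5: → [8,14); WM=6
i=4 t=13 v=6: → [8,18); WM=10
i=5 t=0 v=4: DROP (t<10-0); WM=10
i=6 t=15 v=2: → [8,20); WM=12
i=7 t=15 v=3: → [8,20); WM=12
i=8 t=9 v=4: DROP (t<12-0); WM=12
i=9 t=17 v=8: → [8,22); WM=14
i=10 t=17 v=9: → [8,22); WM=14
i=11 t=18 v=5: → [8,23); WM=15
i=12 t=15 v=8: → [8,23); WM=15
i=13 t=17 v=6: → [8,23); WM=15
i=14 t=23 v=9: → [23,28); WM=20
i=15 t=27 v=5: → [23,32); WM=24
i=16 t=28 v=2: → [23,33); WM=25
i=17 t=21 v=7: DROP (t<25-0); WM=25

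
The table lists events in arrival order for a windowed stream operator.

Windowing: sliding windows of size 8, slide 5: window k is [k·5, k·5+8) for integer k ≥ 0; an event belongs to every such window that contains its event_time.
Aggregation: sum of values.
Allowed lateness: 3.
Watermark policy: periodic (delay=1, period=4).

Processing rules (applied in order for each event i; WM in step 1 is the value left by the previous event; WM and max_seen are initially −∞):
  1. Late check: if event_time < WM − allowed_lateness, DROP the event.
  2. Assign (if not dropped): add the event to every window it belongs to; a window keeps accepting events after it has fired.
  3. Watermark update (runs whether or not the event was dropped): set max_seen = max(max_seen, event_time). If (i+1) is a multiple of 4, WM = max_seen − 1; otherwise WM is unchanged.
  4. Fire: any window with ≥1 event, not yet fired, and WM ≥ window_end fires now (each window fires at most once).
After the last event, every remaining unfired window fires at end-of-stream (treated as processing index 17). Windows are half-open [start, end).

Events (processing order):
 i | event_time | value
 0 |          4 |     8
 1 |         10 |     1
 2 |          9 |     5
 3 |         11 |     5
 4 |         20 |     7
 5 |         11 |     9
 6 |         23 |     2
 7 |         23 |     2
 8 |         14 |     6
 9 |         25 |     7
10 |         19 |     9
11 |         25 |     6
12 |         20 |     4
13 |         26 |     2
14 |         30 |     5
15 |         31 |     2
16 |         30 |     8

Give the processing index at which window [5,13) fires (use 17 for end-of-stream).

7

i=0 t=4 v=8: → [0,8); WM=−∞
i=1 t=10 v=1: → [10,18),[5,13); WM=−∞
i=2 t=9 v=5: → [5,13); WM=−∞
i=3 t=11 v=5: → [10,18),[5,13); WM=10; [0,8) fires=8
i=4 t=20 v=7: → [20,28),[15,23); WM=10
i=5 t=11 v=9: → [10,18),[5,13); WM=10
i=6 t=23 v=2: → [20,28); WM=10
i=7 t=23 v=2: → [20,28); WM=22; [5,13) fires=20 [10,18) fires=15
i=8 t=14 v=6: DROP (t<22-3); WM=22
i=9 t=25 v=7: → [25,33),[20,28); WM=22
i=10 t=19 v=9: → [15,23); WM=22
i=11 t=25 v=6: → [25,33),[20,28); WM=24; [15,23) fires=16
i=12 t=20 v=4: DROP (t<24-3); WM=24
i=13 t=26 v=2: → [25,33),[20,28); WM=24
i=14 t=30 v=5: → [30,38),[25,33); WM=24
i=15 t=31 v=2: → [30,38),[25,33); WM=30; [20,28) fires=26
i=16 t=30 v=8: → [30,38),[25,33); WM=30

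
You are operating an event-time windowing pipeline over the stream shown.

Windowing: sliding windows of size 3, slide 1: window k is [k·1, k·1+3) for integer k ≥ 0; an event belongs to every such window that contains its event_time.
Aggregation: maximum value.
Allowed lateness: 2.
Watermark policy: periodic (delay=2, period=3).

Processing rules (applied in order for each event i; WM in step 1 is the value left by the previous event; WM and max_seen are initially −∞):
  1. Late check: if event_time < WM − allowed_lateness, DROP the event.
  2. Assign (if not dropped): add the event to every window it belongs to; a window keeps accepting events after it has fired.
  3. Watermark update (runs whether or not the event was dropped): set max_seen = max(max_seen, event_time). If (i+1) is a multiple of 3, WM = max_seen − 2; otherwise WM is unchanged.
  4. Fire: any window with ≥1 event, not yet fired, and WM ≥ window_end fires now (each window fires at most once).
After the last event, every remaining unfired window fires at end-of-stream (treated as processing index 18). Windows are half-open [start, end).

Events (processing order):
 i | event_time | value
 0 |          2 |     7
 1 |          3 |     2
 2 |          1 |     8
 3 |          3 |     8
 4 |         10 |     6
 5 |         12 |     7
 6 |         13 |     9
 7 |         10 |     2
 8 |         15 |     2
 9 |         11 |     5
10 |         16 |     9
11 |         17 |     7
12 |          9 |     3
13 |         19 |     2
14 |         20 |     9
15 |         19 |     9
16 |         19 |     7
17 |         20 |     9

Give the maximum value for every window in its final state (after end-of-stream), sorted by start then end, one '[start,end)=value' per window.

[0,3)=8 [1,4)=8 [2,5)=8 [3,6)=8 [8,11)=6 [9,12)=6 [10,13)=7 [11,14)=9 [12,15)=9 [13,16)=9 [14,17)=9 [15,18)=9 [16,19)=9 [17,20)=9 [18,21)=9 [19,22)=9 [20,23)=9

i=0 t=2 v=7: → [2,5),[1,4),[0,3); WM=−∞
i=1 t=3 v=2: → [3,6),[2,5),[1,4); WM=−∞
i=2 t=1 v=8: → [1,4),[0,3); WM=1
i=3 t=3 v=8: → [3,6),[2,5),[1,4); WM=1
i=4 t=10 v=6: → [10,13),[9,12),[8,11); WM=1
i=5 t=12 v=7: → [12,15),[11,14),[10,13); WM=10; [0,3) fires=8 [1,4) fires=8 [2,5) fires=8 [3,6) fires=8
i=6 t=13 v=9: → [13,16),[12,15),[11,14); WM=10
i=7 t=10 v=2: → [10,13),[9,12),[8,11); WM=10
i=8 t=15 v=2: → [15,18),[14,17),[13,16); WM=13; [8,11) fires=6 [9,12) fires=6 [10,13) fires=7
i=9 t=11 v=5: → [11,14),[10,13),[9,12); WM=13
i=10 t=16 v=9: → [16,19),[15,18),[14,17); WM=13
i=11 t=17 v=7: → [17,20),[16,19),[15,18); WM=15; [11,14) fires=9 [12,15) fires=9
i=12 t=9 v=3: DROP (t<15-2); WM=15
i=13 t=19 v=2: → [19,22),[18,21),[17,20); WM=15
i=14 t=20 v=9: → [20,23),[19,22),[18,21); WM=18; [13,16) fires=9 [14,17) fires=9 [15,18) fires=9
i=15 t=19 v=9: → [19,22),[18,21),[17,20); WM=18
i=16 t=19 v=7: → [19,22),[18,21),[17,20); WM=18
i=17 t=20 v=9: → [20,23),[19,22),[18,21); WM=18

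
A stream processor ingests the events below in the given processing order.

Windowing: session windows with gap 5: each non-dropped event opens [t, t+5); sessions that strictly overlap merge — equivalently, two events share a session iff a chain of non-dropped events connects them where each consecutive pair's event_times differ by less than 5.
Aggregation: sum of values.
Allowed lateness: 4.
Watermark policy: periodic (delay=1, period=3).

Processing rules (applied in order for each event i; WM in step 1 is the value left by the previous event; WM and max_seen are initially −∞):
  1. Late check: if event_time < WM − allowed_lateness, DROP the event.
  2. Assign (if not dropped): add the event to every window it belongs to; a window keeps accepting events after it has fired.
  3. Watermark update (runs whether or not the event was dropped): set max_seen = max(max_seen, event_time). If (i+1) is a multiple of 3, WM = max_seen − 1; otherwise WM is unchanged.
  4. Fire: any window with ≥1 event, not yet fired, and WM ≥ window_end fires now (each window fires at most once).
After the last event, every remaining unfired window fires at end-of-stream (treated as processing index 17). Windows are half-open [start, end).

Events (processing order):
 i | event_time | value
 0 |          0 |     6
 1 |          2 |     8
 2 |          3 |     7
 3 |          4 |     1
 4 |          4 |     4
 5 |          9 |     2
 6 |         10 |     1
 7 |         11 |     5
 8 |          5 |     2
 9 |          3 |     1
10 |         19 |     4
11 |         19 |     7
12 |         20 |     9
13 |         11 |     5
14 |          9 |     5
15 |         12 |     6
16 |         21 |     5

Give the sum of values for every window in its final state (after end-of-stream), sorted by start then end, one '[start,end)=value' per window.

[0,16)=36 [19,26)=25

i=0 t=0 v=6: → [0,5); WM=−∞
i=1 t=2 v=8: → [0,7); WM=−∞
i=2 t=3 v=7: → [0,8); WM=2
i=3 t=4 v=1: → [0,9); WM=2
i=4 t=4 v=4: → [0,9); WM=2
i=5 t=9 v=2: → [9,14); WM=8
i=6 t=10 v=1: → [9,15); WM=8
i=7 t=11 v=5: → [9,16); WM=8
i=8 t=5 v=2: → [0,16); WM=10
i=9 t=3 v=1: DROP (t<10-4); WM=10
i=10 t=19 v=4: → [19,24); WM=10
i=11 t=19 v=7: → [19,24); WM=18
i=12 t=20 v=9: → [19,25); WM=18
i=13 t=11 v=5: DROP (t<18-4); WM=18
i=14 t=9 v=5: DROP (t<18-4); WM=19
i=15 t=12 v=6: DROP (t<19-4); WM=19
i=16 t=21 v=5: → [19,26); WM=19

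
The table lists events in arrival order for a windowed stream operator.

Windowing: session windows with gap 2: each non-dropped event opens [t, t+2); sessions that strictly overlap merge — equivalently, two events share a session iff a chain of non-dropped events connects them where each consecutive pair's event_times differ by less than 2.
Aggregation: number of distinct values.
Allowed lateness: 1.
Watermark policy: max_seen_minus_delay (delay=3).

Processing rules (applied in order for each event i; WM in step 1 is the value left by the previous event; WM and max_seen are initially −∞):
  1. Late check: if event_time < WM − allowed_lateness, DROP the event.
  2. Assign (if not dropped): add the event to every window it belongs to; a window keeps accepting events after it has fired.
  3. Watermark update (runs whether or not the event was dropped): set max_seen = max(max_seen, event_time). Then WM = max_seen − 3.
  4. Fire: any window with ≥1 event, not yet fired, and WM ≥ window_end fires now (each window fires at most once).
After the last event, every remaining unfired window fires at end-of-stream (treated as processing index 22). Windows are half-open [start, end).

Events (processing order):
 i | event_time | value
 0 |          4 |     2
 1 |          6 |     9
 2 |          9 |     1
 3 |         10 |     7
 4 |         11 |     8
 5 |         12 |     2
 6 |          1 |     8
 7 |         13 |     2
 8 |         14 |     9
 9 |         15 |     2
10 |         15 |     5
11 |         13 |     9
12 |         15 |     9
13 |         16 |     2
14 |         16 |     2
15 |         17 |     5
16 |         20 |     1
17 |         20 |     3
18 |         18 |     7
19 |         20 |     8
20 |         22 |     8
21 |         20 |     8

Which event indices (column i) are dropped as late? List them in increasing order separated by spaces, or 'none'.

i=0 t=4 v=2: → [4,6); WM=1
i=1 t=6 v=9: → [6,8); WM=3
i=2 t=9 v=1: → [9,11); WM=6
i=3 t=10 v=7: → [9,12); WM=7
i=4 t=11 v=8: → [9,13); WM=8
i=5 t=12 v=2: → [9,14); WM=9
i=6 t=1 v=8: DROP (t<9-1); WM=9
i=7 t=13 v=2: → [9,15); WM=10
i=8 t=14 v=9: → [9,16); WM=11
i=9 t=15 v=2: → [9,17); WM=12
i=10 t=15 v=5: → [9,17); WM=12
i=11 t=13 v=9: → [9,17); WM=12
i=12 t=15 v=9: → [9,17); WM=12
i=13 t=16 v=2: → [9,18); WM=13
i=14 t=16 v=2: → [9,18); WM=13
i=15 t=17 v=5: → [9,19); WM=14
i=16 t=20 v=1: → [20,22); WM=17
i=17 t=20 v=3: → [20,22); WM=17
i=18 t=18 v=7: → [9,20); WM=17
i=19 t=20 v=8: → [20,22); WM=17
i=20 t=22 v=8: → [22,24); WM=19
i=21 t=20 v=8: → [20,22); WM=19

6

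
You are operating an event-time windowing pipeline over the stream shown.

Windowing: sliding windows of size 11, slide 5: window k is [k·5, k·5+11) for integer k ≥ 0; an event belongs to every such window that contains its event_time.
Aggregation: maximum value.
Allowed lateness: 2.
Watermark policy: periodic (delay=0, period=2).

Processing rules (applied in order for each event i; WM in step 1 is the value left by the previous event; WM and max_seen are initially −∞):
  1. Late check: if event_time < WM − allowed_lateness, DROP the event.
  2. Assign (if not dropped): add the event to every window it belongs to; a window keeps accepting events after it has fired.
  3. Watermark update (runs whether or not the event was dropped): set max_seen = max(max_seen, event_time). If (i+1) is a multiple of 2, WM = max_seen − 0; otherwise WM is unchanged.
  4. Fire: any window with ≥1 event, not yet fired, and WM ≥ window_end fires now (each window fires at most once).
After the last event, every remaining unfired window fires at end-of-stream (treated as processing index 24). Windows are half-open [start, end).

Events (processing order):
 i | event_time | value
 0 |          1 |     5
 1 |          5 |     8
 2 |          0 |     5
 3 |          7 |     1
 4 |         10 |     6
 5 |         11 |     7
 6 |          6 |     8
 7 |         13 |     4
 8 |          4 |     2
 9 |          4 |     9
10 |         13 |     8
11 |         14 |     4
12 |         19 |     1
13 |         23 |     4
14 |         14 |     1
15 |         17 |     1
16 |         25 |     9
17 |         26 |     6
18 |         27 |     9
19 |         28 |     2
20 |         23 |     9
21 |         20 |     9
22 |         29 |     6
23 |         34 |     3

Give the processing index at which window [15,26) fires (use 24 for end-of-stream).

17

i=0 t=1 v=5: → [0,11); WM=−∞
i=1 t=5 v=8: → [5,16),[0,11); WM=5
i=2 t=0 v=5: DROP (t<5-2); WM=5
i=3 t=7 v=1: → [5,16),[0,11); WM=7
i=4 t=10 v=6: → [10,21),[5,16),[0,11); WM=7
i=5 t=11 v=7: → [10,21),[5,16); WM=11; [0,11) fires=8
i=6 t=6 v=8: DROP (t<11-2); WM=11
i=7 t=13 v=4: → [10,21),[5,16); WM=13
i=8 t=4 v=2: DROP (t<13-2); WM=13
i=9 t=4 v=9: DROP (t<13-2); WM=13
i=10 t=13 v=8: → [10,21),[5,16); WM=13
i=11 t=14 v=4: → [10,21),[5,16); WM=14
i=12 t=19 v=1: → [15,26),[10,21); WM=14
i=13 t=23 v=4: → [20,31),[15,26); WM=23; [5,16) fires=8 [10,21) fires=8
i=14 t=14 v=1: DROP (t<23-2); WM=23
i=15 t=17 v=1: DROP (t<23-2); WM=23
i=16 t=25 v=9: → [25,36),[20,31),[15,26); WM=23
i=17 t=26 v=6: → [25,36),[20,31); WM=26; [15,26) fires=9
i=18 t=27 v=9: → [25,36),[20,31); WM=26
i=19 t=28 v=2: → [25,36),[20,31); WM=28
i=20 t=23 v=9: DROP (t<28-2); WM=28
i=21 t=20 v=9: DROP (t<28-2); WM=28
i=22 t=29 v=6: → [25,36),[20,31); WM=28
i=23 t=34 v=3: → [30,41),[25,36); WM=34; [20,31) fires=9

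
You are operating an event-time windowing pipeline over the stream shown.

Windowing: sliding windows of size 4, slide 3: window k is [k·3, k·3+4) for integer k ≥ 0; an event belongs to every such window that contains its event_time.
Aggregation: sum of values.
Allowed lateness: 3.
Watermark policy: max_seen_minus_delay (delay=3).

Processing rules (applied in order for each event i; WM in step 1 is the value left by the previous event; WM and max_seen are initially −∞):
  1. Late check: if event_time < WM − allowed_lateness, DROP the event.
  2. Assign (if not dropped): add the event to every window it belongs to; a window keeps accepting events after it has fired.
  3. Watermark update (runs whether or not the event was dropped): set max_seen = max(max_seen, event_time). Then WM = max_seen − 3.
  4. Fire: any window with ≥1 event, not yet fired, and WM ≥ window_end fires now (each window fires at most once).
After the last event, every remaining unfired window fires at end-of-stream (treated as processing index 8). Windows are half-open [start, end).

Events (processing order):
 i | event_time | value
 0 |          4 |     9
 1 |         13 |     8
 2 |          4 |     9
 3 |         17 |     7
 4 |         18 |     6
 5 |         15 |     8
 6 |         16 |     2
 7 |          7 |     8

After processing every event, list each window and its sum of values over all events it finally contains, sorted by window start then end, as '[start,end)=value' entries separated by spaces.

i=0 t=4 v=9: → [3,7); WM=1
i=1 t=13 v=8: → [12,16); WM=10; [3,7) fires=9
i=2 t=4 v=9: DROP (t<10-3); WM=10
i=3 t=17 v=7: → [15,19); WM=14
i=4 t=18 v=6: → [18,22),[15,19); WM=15
i=5 t=15 v=8: → [15,19),[12,16); WM=15
i=6 t=16 v=2: → [15,19); WM=15
i=7 t=7 v=8: DROP (t<15-3); WM=15

[3,7)=9 [12,16)=16 [15,19)=23 [18,22)=6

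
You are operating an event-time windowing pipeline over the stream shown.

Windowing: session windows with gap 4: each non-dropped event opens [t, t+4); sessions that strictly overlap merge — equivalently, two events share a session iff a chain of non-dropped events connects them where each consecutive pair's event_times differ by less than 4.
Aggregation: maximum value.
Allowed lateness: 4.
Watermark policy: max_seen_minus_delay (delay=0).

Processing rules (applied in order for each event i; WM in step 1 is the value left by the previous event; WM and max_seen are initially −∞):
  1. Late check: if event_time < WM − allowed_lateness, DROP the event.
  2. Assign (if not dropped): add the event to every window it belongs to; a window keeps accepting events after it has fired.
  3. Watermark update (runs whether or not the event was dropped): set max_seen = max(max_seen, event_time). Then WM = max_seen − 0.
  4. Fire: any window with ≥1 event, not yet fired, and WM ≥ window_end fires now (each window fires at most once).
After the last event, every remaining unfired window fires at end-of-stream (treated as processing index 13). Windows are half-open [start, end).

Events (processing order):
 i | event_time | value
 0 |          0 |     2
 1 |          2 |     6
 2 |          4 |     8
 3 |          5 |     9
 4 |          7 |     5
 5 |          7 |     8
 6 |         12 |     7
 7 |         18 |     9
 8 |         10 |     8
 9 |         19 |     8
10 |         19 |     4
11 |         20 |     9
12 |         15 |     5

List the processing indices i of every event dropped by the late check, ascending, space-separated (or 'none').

8 12

i=0 t=0 v=2: → [0,4); WM=0
i=1 t=2 v=6: → [0,6); WM=2
i=2 t=4 v=8: → [0,8); WM=4
i=3 t=5 v=9: → [0,9); WM=5
i=4 t=7 v=5: → [0,11); WM=7
i=5 t=7 v=8: → [0,11); WM=7
i=6 t=12 v=7: → [12,16); WM=12
i=7 t=18 v=9: → [18,22); WM=18
i=8 t=10 v=8: DROP (t<18-4); WM=18
i=9 t=19 v=8: → [18,23); WM=19
i=10 t=19 v=4: → [18,23); WM=19
i=11 t=20 v=9: → [18,24); WM=20
i=12 t=15 v=5: DROP (t<20-4); WM=20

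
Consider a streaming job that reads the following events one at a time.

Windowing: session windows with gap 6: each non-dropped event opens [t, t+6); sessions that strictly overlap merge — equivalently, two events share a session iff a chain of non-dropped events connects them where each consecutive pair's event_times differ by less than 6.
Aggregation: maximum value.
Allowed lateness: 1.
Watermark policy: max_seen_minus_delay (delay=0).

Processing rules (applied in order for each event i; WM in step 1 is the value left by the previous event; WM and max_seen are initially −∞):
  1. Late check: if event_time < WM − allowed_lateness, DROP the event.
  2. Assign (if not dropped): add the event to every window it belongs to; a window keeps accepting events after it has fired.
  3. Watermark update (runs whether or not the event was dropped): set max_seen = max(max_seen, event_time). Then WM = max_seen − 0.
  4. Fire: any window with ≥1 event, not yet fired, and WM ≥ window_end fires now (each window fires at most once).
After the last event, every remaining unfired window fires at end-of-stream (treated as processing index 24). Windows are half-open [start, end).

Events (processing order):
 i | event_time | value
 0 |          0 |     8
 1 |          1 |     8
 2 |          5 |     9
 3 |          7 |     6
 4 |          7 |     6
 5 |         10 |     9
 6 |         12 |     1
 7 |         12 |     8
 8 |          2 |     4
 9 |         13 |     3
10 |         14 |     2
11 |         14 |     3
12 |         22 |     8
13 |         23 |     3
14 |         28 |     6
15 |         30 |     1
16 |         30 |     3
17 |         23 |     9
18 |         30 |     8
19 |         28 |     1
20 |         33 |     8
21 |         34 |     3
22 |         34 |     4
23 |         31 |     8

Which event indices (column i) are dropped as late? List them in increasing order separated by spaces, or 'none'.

i=0 t=0 v=8: → [0,6); WM=0
i=1 t=1 v=8: → [0,7); WM=1
i=2 t=5 v=9: → [0,11); WM=5
i=3 t=7 v=6: → [0,13); WM=7
i=4 t=7 v=6: → [0,13); WM=7
i=5 t=10 v=9: → [0,16); WM=10
i=6 t=12 v=1: → [0,18); WM=12
i=7 t=12 v=8: → [0,18); WM=12
i=8 t=2 v=4: DROP (t<12-1); WM=12
i=9 t=13 v=3: → [0,19); WM=13
i=10 t=14 v=2: → [0,20); WM=14
i=11 t=14 v=3: → [0,20); WM=14
i=12 t=22 v=8: → [22,28); WM=22
i=13 t=23 v=3: → [22,29); WM=23
i=14 t=28 v=6: → [22,34); WM=28
i=15 t=30 v=1: → [22,36); WM=30
i=16 t=30 v=3: → [22,36); WM=30
i=17 t=23 v=9: DROP (t<30-1); WM=30
i=18 t=30 v=8: → [22,36); WM=30
i=19 t=28 v=1: DROP (t<30-1); WM=30
i=20 t=33 v=8: → [22,39); WM=33
i=21 t=34 v=3: → [22,40); WM=34
i=22 t=34 v=4: → [22,40); WM=34
i=23 t=31 v=8: DROP (t<34-1); WM=34

8 17 19 23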